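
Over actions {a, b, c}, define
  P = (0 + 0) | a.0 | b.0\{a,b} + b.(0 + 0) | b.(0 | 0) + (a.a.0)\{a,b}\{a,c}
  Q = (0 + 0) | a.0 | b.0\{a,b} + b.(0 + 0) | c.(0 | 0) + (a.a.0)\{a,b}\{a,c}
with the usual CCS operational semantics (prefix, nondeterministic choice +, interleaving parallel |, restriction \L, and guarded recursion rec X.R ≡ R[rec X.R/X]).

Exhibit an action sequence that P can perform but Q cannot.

P's transition system — 7 states:
  p0 = (0 + 0) | a.0 | b.0\{a,b} + b.(0 + 0) | b.(0 | 0) + (a.a.0)\{a,b}\{a,c} | ··a··> p1, ··b··> p2, ··b··> p3, ··b··> p4
  p1 = (0 + 0) | 0 | b.0\{a,b} | ··b··> p5
  p2 = (0 + 0) | a.0 | 0\{a,b} | ··a··> p5
  p3 = (0 + 0) | b.(0 | 0) | ··b··> p6
  p4 = b.(0 + 0) | (0 | 0) | ··b··> p6
  p5 = (0 + 0) | 0 | 0\{a,b} | (no moves)
  p6 = (0 + 0) | (0 | 0) | (no moves)
Q's transition system — 7 states:
  q0 = (0 + 0) | a.0 | b.0\{a,b} + b.(0 + 0) | c.(0 | 0) + (a.a.0)\{a,b}\{a,c} | ··a··> q1, ··b··> q2, ··b··> q3, ··c··> q4
  q1 = (0 + 0) | 0 | b.0\{a,b} | ··b··> q5
  q2 = (0 + 0) | a.0 | 0\{a,b} | ··a··> q5
  q3 = (0 + 0) | c.(0 | 0) | ··c··> q6
  q4 = b.(0 + 0) | (0 | 0) | ··b··> q6
  q5 = (0 + 0) | 0 | 0\{a,b} | (no moves)
  q6 = (0 + 0) | (0 | 0) | (no moves)
Trace ⟨bb⟩ through P, begin at {p0}:
  step 1 (b): {p2, p3, p4}
  step 2 (b): {p6}
  ✓ P
Trace ⟨bb⟩ through Q, begin at {q0}:
  step 1 (b): {q2, q3}
  step 2 (b): ∅ (Q stuck)

bb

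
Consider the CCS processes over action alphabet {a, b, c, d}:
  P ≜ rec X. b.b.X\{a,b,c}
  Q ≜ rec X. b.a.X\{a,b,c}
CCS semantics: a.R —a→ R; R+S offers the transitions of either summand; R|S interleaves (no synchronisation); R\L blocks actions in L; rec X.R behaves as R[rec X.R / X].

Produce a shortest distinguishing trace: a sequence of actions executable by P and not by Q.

bb

P's transition system — 3 states:
  p0 = rec X. b.b.X\{a,b,c} :: —b→ p1
  p1 = b.(rec X. b.b.X\{a,b,c})\{a,b,c} :: —b→ p2
  p2 = (rec X. b.b.X\{a,b,c})\{a,b,c} :: ·
Q's transition system — 3 states:
  q0 = rec X. b.a.X\{a,b,c} :: —b→ q1
  q1 = a.(rec X. b.a.X\{a,b,c})\{a,b,c} :: —a→ q2
  q2 = (rec X. b.a.X\{a,b,c})\{a,b,c} :: ·
Trace ⟨bb⟩ through P, begin at {p0}:
  after b @ step 1: {p1}
  after b @ step 2: {p2}
  — P admits the full trace.
Trace ⟨bb⟩ through Q, begin at {q0}:
  after b @ step 1: {q1}
  after b @ step 2: no successor for Q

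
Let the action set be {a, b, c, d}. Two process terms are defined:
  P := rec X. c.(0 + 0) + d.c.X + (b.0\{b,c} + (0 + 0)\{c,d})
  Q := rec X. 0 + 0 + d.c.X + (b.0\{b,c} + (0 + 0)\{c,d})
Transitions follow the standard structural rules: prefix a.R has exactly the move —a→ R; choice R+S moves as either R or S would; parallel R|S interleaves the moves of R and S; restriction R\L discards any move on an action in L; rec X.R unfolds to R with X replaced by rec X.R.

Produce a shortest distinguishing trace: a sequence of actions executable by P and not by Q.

Reachable graph of P (4 states):
  m0 = rec X. c.(0 + 0) + d.c.X + (b.0\{b,c} + (0 + 0)\{c,d}) → =b=> m1, =c=> m2, =d=> m3
  m1 = 0\{b,c} → ∅
  m2 = 0 + 0 → ∅
  m3 = c.(rec X. c.(0 + 0) + d.c.X + (b.0\{b,c} + (0 + 0)\{c,d})) → =c=> m0
Reachable graph of Q (3 states):
  n0 = rec X. 0 + 0 + d.c.X + (b.0\{b,c} + (0 + 0)\{c,d}) → =b=> n1, =d=> n2
  n1 = 0\{b,c} → ∅
  n2 = c.(rec X. 0 + 0 + d.c.X + (b.0\{b,c} + (0 + 0)\{c,d})) → =c=> n0
Trace ⟨c⟩ through P, begin at {m0}:
  after c @ step 1: {m2}
  ✓ P
Trace ⟨c⟩ through Q, begin at {n0}:
  after c @ step 1: ∅  — Q cannot continue

c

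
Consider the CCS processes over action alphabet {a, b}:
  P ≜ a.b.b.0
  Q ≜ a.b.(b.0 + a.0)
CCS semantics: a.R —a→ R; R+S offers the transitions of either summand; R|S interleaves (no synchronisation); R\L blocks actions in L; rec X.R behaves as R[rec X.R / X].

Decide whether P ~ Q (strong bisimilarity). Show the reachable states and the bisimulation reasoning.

not bisimilar

Reachable graph of P (4 states):
  u0 = a.b.b.0 | -a-> u1
  u1 = b.b.0 | -b-> u2
  u2 = b.0 | -b-> u3
  u3 = 0 | ·
Reachable graph of Q (4 states):
  v0 = a.b.(b.0 + a.0) | -a-> v1
  v1 = b.(b.0 + a.0) | -b-> v2
  v2 = b.0 + a.0 | -a-> v3, -b-> v3
  v3 = 0 | ·
Coarsest stable partition (strong bisimilarity classes):
  B0 = {u0}
  B1 = {u1}
  B2 = {u2}
  B3 = {u3, v3}
  B4 = {v0}
  B5 = {v1}
  B6 = {v2}
u0 ∈ B0, v0 ∈ B4 → different blocks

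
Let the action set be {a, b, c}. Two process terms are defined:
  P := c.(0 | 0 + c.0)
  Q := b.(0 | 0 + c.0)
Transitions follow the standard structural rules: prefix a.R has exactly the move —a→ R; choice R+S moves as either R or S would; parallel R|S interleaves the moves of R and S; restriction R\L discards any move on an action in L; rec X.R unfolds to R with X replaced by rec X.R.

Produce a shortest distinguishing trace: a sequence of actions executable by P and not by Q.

P's transition system — 3 states:
  s0 = c.(0 | 0 + c.0) | —c→ s1
  s1 = 0 | 0 + c.0 | —c→ s2
  s2 = 0 | ∅
Q's transition system — 3 states:
  t0 = b.(0 | 0 + c.0) | —b→ t1
  t1 = 0 | 0 + c.0 | —c→ t2
  t2 = 0 | ∅
Executing c from P (initial set {s0}):
  after c @ step 1: {s1}
  — P admits the full trace.
Executing c from Q (initial set {t0}):
  after c @ step 1: ∅ (Q stuck)

c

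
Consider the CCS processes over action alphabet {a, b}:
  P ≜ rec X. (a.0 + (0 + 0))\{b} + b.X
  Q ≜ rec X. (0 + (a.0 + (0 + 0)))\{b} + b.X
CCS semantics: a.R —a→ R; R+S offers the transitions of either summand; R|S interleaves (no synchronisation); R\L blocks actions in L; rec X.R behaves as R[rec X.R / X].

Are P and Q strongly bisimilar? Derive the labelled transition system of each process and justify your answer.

Reachable graph of P (2 states):
  p0 = rec X. (a.0 + (0 + 0))\{b} + b.X → =a=> p1, =b=> p0
  p1 = 0\{b} → ·
Reachable graph of Q (2 states):
  q0 = rec X. (0 + (a.0 + (0 + 0)))\{b} + b.X → =a=> q1, =b=> q0
  q1 = 0\{b} → ·
Coarsest stable partition (strong bisimilarity classes):
  B0 = {p0, q0}
  B1 = {p1, q1}
p0 ∈ B0, q0 ∈ B0 → same block

bisimilar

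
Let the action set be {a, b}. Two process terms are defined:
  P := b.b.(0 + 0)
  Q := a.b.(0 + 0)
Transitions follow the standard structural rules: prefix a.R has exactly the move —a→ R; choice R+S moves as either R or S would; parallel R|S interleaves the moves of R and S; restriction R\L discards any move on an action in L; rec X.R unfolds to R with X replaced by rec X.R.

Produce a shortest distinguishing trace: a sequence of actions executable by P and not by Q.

b

P's transition system — 3 states:
  u0 = b.b.(0 + 0) ⊢ -b-> u1
  u1 = b.(0 + 0) ⊢ -b-> u2
  u2 = 0 + 0 ⊢ ∅
Q's transition system — 3 states:
  v0 = a.b.(0 + 0) ⊢ -a-> v1
  v1 = b.(0 + 0) ⊢ -b-> v2
  v2 = 0 + 0 ⊢ ∅
Trace ⟨b⟩ through P, begin at {u0}:
  after b @ step 1: {u1}
  P completes σ.
Trace ⟨b⟩ through Q, begin at {v0}:
  after b @ step 1: ∅  — Q cannot continue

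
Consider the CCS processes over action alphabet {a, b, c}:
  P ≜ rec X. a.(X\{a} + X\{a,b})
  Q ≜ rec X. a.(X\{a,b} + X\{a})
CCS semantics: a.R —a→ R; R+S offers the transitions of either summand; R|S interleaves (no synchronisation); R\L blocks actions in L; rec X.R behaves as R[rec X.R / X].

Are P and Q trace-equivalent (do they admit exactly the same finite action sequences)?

P's transition system — 2 states:
  u0 = rec X. a.(X\{a} + X\{a,b}) ⊢ =a=> u1
  u1 = (rec X. a.(X\{a} + X\{a,b}))\{a} + (rec X. a.(X\{a} + X\{a,b}))\{a,b} ⊢ ·
Q's transition system — 2 states:
  v0 = rec X. a.(X\{a,b} + X\{a}) ⊢ =a=> v1
  v1 = (rec X. a.(X\{a,b} + X\{a}))\{a,b} + (rec X. a.(X\{a,b} + X\{a}))\{a} ⊢ ·
Coarsest stable partition (strong bisimilarity classes):
  B0 = {u0, v0}
  B1 = {u1, v1}
u0 ∈ B0, v0 ∈ B0 → same block
Bisimilar ⇒ trace-equivalent.

trace-equivalent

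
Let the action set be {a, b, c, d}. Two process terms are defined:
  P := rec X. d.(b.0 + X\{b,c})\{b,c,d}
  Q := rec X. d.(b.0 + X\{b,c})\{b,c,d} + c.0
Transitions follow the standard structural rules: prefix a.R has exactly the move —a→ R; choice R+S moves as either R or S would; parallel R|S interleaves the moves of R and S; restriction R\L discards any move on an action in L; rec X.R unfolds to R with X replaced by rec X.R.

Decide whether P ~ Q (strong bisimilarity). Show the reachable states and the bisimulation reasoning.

P ≁ Q

LTS(P): 2 reachable states
  p0 = rec X. d.(b.0 + X\{b,c})\{b,c,d} ⊢ --d--▸ p1
  p1 = (b.0 + (rec X. d.(b.0 + X\{b,c})\{b,c,d})\{b,c})\{b,c,d} ⊢ (no moves)
LTS(Q): 3 reachable states
  q0 = rec X. d.(b.0 + X\{b,c})\{b,c,d} + c.0 ⊢ --c--▸ q1, --d--▸ q2
  q1 = 0 ⊢ (no moves)
  q2 = (b.0 + (rec X. d.(b.0 + X\{b,c})\{b,c,d} + c.0)\{b,c})\{b,c,d} ⊢ (no moves)
Coarsest stable partition (strong bisimilarity classes):
  B0 = {p0}
  B1 = {p1, q1, q2}
  B2 = {q0}
p0 ∈ B0, q0 ∈ B2 → different blocks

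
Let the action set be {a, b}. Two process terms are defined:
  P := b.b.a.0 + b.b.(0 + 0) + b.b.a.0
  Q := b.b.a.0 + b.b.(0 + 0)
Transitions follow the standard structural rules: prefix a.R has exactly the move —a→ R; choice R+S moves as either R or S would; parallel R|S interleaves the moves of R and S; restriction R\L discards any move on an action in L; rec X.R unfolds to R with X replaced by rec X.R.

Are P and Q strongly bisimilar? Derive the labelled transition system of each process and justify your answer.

LTS(P): 6 reachable states
  s0 = b.b.a.0 + b.b.(0 + 0) + b.b.a.0 → --b--▸ s1, --b--▸ s2
  s1 = b.(0 + 0) → --b--▸ s3
  s2 = b.a.0 → --b--▸ s4
  s3 = 0 + 0 → (no moves)
  s4 = a.0 → --a--▸ s5
  s5 = 0 → (no moves)
LTS(Q): 6 reachable states
  t0 = b.b.a.0 + b.b.(0 + 0) → --b--▸ t1, --b--▸ t2
  t1 = b.(0 + 0) → --b--▸ t3
  t2 = b.a.0 → --b--▸ t4
  t3 = 0 + 0 → (no moves)
  t4 = a.0 → --a--▸ t5
  t5 = 0 → (no moves)
Coarsest stable partition (strong bisimilarity classes):
  B0 = {s0, t0}
  B1 = {s1, t1}
  B2 = {s3, s5, t3, t5}
  B3 = {s2, t2}
  B4 = {s4, t4}
s0 ∈ B0, t0 ∈ B0 → same block

bisimilar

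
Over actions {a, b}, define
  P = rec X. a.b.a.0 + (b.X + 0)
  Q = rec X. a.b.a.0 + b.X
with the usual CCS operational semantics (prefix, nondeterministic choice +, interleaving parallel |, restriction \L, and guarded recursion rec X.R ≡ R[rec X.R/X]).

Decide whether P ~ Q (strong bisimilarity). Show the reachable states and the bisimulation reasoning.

YES

Reachable graph of P (4 states):
  u0 = rec X. a.b.a.0 + (b.X + 0) | --a--▸ u1, --b--▸ u0
  u1 = b.a.0 | --b--▸ u2
  u2 = a.0 | --a--▸ u3
  u3 = 0 | (no moves)
Reachable graph of Q (4 states):
  v0 = rec X. a.b.a.0 + b.X | --a--▸ v1, --b--▸ v0
  v1 = b.a.0 | --b--▸ v2
  v2 = a.0 | --a--▸ v3
  v3 = 0 | (no moves)
Bisimilarity quotient blocks:
  B0 = {u0, v0}
  B1 = {u1, v1}
  B2 = {u2, v2}
  B3 = {u3, v3}
u0 ∈ B0, v0 ∈ B0 → same block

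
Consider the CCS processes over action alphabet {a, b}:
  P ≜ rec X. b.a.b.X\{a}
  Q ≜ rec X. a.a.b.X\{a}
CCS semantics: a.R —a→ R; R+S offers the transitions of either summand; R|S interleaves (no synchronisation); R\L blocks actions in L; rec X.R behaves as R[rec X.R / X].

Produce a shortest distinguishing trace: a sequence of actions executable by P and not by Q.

b

Reachable graph of P (5 states):
  p0 = rec X. b.a.b.X\{a} ⊢ -b-> p1
  p1 = a.b.(rec X. b.a.b.X\{a})\{a} ⊢ -a-> p2
  p2 = b.(rec X. b.a.b.X\{a})\{a} ⊢ -b-> p3
  p3 = (rec X. b.a.b.X\{a})\{a} ⊢ -b-> p4
  p4 = (a.b.(rec X. b.a.b.X\{a})\{a})\{a} ⊢ deadlocked
Reachable graph of Q (4 states):
  q0 = rec X. a.a.b.X\{a} ⊢ -a-> q1
  q1 = a.b.(rec X. a.a.b.X\{a})\{a} ⊢ -a-> q2
  q2 = b.(rec X. a.a.b.X\{a})\{a} ⊢ -b-> q3
  q3 = (rec X. a.a.b.X\{a})\{a} ⊢ deadlocked
Trace ⟨b⟩ through P, begin at {p0}:
  after b @ step 1: {p1}
  P completes σ.
Trace ⟨b⟩ through Q, begin at {q0}:
  after b @ step 1: no successor for Q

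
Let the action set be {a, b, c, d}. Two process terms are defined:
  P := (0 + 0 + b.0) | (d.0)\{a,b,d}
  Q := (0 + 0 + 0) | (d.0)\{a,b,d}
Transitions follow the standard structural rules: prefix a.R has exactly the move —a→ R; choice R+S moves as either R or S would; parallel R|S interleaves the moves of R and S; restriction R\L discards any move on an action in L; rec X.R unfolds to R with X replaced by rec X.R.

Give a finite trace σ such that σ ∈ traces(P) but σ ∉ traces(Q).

P's transition system — 2 states:
  s0 = (0 + 0 + b.0) | (d.0)\{a,b,d} | ··b··> s1
  s1 = 0 | (d.0)\{a,b,d} | deadlocked
Q's transition system — 1 states:
  t0 = (0 + 0 + 0) | (d.0)\{a,b,d} | deadlocked
Run σ = ⟨b⟩ on P: start {s0}
  after b @ step 1: {s1}
  P completes σ.
Run σ = ⟨b⟩ on Q: start {t0}
  after b @ step 1: ∅ (Q stuck)

b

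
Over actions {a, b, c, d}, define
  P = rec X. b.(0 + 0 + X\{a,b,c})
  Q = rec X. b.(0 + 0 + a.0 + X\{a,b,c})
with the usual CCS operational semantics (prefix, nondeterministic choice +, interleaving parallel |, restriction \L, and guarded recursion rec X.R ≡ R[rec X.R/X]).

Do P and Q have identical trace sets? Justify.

P's transition system — 2 states:
  m0 = rec X. b.(0 + 0 + X\{a,b,c}) → --b--▸ m1
  m1 = 0 + 0 + (rec X. b.(0 + 0 + X\{a,b,c}))\{a,b,c} → stopped
Q's transition system — 3 states:
  n0 = rec X. b.(0 + 0 + a.0 + X\{a,b,c}) → --b--▸ n1
  n1 = 0 + 0 + a.0 + (rec X. b.(0 + 0 + a.0 + X\{a,b,c}))\{a,b,c} → --a--▸ n2
  n2 = 0 → stopped
Trace ⟨ba⟩ through Q, begin at {n0}:
  step 1 (b): {n1}
  step 2 (a): {n2}
  ✓ Q
Trace ⟨ba⟩ through P, begin at {m0}:
  step 1 (b): {m1}
  step 2 (a): no successor for P

traces(P) ≠ traces(Q) — witness ⟨ba⟩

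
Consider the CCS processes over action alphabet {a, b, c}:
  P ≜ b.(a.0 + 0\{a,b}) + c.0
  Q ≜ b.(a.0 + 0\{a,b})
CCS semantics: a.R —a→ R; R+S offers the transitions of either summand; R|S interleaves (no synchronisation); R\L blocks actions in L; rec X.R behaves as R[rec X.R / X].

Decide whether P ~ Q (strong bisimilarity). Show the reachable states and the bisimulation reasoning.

not bisimilar

LTS(P): 3 reachable states
  m0 = b.(a.0 + 0\{a,b}) + c.0 ⊢ =b=> m1, =c=> m2
  m1 = a.0 + 0\{a,b} ⊢ =a=> m2
  m2 = 0 ⊢ ∅
LTS(Q): 3 reachable states
  n0 = b.(a.0 + 0\{a,b}) ⊢ =b=> n1
  n1 = a.0 + 0\{a,b} ⊢ =a=> n2
  n2 = 0 ⊢ ∅
Bisimilarity quotient blocks:
  B0 = {m0}
  B1 = {m1, n1}
  B2 = {m2, n2}
  B3 = {n0}
m0 ∈ B0, n0 ∈ B3 → different blocks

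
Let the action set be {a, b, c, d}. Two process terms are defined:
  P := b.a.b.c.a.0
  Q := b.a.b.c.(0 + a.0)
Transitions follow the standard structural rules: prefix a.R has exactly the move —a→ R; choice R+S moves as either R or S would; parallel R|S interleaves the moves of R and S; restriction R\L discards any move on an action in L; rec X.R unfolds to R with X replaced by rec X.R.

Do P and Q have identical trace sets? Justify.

Reachable graph of P (6 states):
  p0 = b.a.b.c.a.0 | --b--▸ p1
  p1 = a.b.c.a.0 | --a--▸ p2
  p2 = b.c.a.0 | --b--▸ p3
  p3 = c.a.0 | --c--▸ p4
  p4 = a.0 | --a--▸ p5
  p5 = 0 | ∅
Reachable graph of Q (6 states):
  q0 = b.a.b.c.(0 + a.0) | --b--▸ q1
  q1 = a.b.c.(0 + a.0) | --a--▸ q2
  q2 = b.c.(0 + a.0) | --b--▸ q3
  q3 = c.(0 + a.0) | --c--▸ q4
  q4 = 0 + a.0 | --a--▸ q5
  q5 = 0 | ∅
Partition-refinement fixed point:
  B0 = {p0, q0}
  B1 = {p1, q1}
  B2 = {p2, q2}
  B3 = {p3, q3}
  B4 = {p4, q4}
  B5 = {p5, q5}
p0 ∈ B0, q0 ∈ B0 → same block
Bisimilar ⇒ trace-equivalent.

traces(P) = traces(Q)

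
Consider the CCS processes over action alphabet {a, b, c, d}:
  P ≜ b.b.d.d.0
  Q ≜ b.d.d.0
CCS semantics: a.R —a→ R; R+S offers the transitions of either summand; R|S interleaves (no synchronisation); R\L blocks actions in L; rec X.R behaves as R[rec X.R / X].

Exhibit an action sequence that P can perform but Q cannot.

LTS(P): 5 reachable states
  p0 = b.b.d.d.0 :: --b--▸ p1
  p1 = b.d.d.0 :: --b--▸ p2
  p2 = d.d.0 :: --d--▸ p3
  p3 = d.0 :: --d--▸ p4
  p4 = 0 :: ∅
LTS(Q): 4 reachable states
  q0 = b.d.d.0 :: --b--▸ q1
  q1 = d.d.0 :: --d--▸ q2
  q2 = d.0 :: --d--▸ q3
  q3 = 0 :: ∅
Trace ⟨bb⟩ through P, begin at {p0}:
  step 1 (b): {p1}
  step 2 (b): {p2}
  ✓ P
Trace ⟨bb⟩ through Q, begin at {q0}:
  step 1 (b): {q1}
  step 2 (b): ∅  — Q cannot continue

bb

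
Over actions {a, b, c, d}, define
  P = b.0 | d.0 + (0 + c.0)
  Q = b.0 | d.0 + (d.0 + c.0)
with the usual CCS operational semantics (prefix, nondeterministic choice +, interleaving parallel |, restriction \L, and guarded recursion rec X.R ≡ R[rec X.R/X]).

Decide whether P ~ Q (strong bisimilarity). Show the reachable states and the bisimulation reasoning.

not bisimilar

LTS(P): 5 reachable states
  p0 = b.0 | d.0 + (0 + c.0) has moves ··b··> p1, ··c··> p2, ··d··> p3
  p1 = 0 | d.0 has moves ··d··> p4
  p2 = 0 has moves stopped
  p3 = b.0 | 0 has moves ··b··> p4
  p4 = 0 | 0 has moves stopped
LTS(Q): 5 reachable states
  q0 = b.0 | d.0 + (d.0 + c.0) has moves ··b··> q1, ··c··> q2, ··d··> q2, ··d··> q3
  q1 = 0 | d.0 has moves ··d··> q4
  q2 = 0 has moves stopped
  q3 = b.0 | 0 has moves ··b··> q4
  q4 = 0 | 0 has moves stopped
Coarsest stable partition (strong bisimilarity classes):
  B0 = {p0}
  B1 = {p3, q3}
  B2 = {p2, p4, q2, q4}
  B3 = {p1, q1}
  B4 = {q0}
p0 ∈ B0, q0 ∈ B4 → different blocks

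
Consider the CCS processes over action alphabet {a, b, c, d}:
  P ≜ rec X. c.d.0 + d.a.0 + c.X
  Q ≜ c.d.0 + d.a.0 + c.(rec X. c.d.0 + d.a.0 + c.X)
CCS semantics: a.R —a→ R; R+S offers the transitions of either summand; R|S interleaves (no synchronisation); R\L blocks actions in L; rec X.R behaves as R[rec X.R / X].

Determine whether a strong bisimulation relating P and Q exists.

P's transition system — 4 states:
  u0 = rec X. c.d.0 + d.a.0 + c.X :: -c-> u0, -c-> u1, -d-> u2
  u1 = d.0 :: -d-> u3
  u2 = a.0 :: -a-> u3
  u3 = 0 :: ∅
Q's transition system — 5 states:
  v0 = c.d.0 + d.a.0 + c.(rec X. c.d.0 + d.a.0 + c.X) :: -c-> v1, -c-> v2, -d-> v3
  v1 = d.0 :: -d-> v4
  v2 = rec X. c.d.0 + d.a.0 + c.X :: -c-> v1, -c-> v2, -d-> v3
  v3 = a.0 :: -a-> v4
  v4 = 0 :: ∅
Bisimilarity quotient blocks:
  B0 = {u0, v0, v2}
  B1 = {u2, v3}
  B2 = {u3, v4}
  B3 = {u1, v1}
u0 ∈ B0, v0 ∈ B0 → same block

P ~ Q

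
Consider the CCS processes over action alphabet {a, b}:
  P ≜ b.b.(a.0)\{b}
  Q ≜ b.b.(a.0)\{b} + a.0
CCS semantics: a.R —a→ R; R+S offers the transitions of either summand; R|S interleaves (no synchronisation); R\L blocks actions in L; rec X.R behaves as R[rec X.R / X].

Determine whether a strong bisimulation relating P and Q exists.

not bisimilar

Reachable graph of P (4 states):
  p0 = b.b.(a.0)\{b} ⊢ -b-> p1
  p1 = b.(a.0)\{b} ⊢ -b-> p2
  p2 = (a.0)\{b} ⊢ -a-> p3
  p3 = 0\{b} ⊢ ·
Reachable graph of Q (5 states):
  q0 = b.b.(a.0)\{b} + a.0 ⊢ -a-> q1, -b-> q2
  q1 = 0 ⊢ ·
  q2 = b.(a.0)\{b} ⊢ -b-> q3
  q3 = (a.0)\{b} ⊢ -a-> q4
  q4 = 0\{b} ⊢ ·
Coarsest stable partition (strong bisimilarity classes):
  B0 = {p0}
  B1 = {p1, q2}
  B2 = {p2, q3}
  B3 = {p3, q1, q4}
  B4 = {q0}
p0 ∈ B0, q0 ∈ B4 → different blocks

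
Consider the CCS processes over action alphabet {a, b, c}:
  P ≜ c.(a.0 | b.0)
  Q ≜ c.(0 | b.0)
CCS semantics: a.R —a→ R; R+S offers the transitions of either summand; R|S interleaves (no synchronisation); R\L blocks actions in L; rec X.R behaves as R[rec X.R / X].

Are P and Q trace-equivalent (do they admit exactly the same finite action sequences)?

P's transition system — 5 states:
  m0 = c.(a.0 | b.0) | -c-> m1
  m1 = a.0 | b.0 | -a-> m2, -b-> m3
  m2 = 0 | b.0 | -b-> m4
  m3 = a.0 | 0 | -a-> m4
  m4 = 0 | 0 | (no moves)
Q's transition system — 3 states:
  n0 = c.(0 | b.0) | -c-> n1
  n1 = 0 | b.0 | -b-> n2
  n2 = 0 | 0 | (no moves)
Executing ca from P (initial set {m0}):
  step 1 (c): {m1}
  step 2 (a): {m2}
  — P admits the full trace.
Executing ca from Q (initial set {n0}):
  step 1 (c): {n1}
  step 2 (a): ∅  — Q cannot continue

trace-distinct — witness ⟨ca⟩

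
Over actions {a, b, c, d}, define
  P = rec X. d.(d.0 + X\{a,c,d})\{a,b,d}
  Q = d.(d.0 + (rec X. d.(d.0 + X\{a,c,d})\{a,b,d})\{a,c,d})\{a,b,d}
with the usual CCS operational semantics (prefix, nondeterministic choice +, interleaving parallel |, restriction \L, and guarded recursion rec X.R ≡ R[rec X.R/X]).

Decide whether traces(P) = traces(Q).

traces(P) = traces(Q)

Reachable graph of P (2 states):
  s0 = rec X. d.(d.0 + X\{a,c,d})\{a,b,d} → -d-> s1
  s1 = (d.0 + (rec X. d.(d.0 + X\{a,c,d})\{a,b,d})\{a,c,d})\{a,b,d} → ∅
Reachable graph of Q (2 states):
  t0 = d.(d.0 + (rec X. d.(d.0 + X\{a,c,d})\{a,b,d})\{a,c,d})\{a,b,d} → -d-> t1
  t1 = (d.0 + (rec X. d.(d.0 + X\{a,c,d})\{a,b,d})\{a,c,d})\{a,b,d} → ∅
Bisimilarity quotient blocks:
  B0 = {s0, t0}
  B1 = {s1, t1}
s0 ∈ B0, t0 ∈ B0 → same block
Bisimilar ⇒ trace-equivalent.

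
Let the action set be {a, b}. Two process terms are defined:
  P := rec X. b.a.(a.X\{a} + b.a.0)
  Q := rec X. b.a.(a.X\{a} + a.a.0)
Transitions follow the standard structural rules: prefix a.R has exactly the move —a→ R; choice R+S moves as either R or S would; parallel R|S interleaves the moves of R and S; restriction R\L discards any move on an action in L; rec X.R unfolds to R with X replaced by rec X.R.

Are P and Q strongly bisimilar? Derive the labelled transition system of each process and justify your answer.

Reachable graph of P (7 states):
  m0 = rec X. b.a.(a.X\{a} + b.a.0) has moves ··b··> m1
  m1 = a.(a.(rec X. b.a.(a.X\{a} + b.a.0))\{a} + b.a.0) has moves ··a··> m2
  m2 = a.(rec X. b.a.(a.X\{a} + b.a.0))\{a} + b.a.0 has moves ··a··> m3, ··b··> m4
  m3 = (rec X. b.a.(a.X\{a} + b.a.0))\{a} has moves ··b··> m5
  m4 = a.0 has moves ··a··> m6
  m5 = (a.(a.(rec X. b.a.(a.X\{a} + b.a.0))\{a} + b.a.0))\{a} has moves stopped
  m6 = 0 has moves stopped
Reachable graph of Q (7 states):
  n0 = rec X. b.a.(a.X\{a} + a.a.0) has moves ··b··> n1
  n1 = a.(a.(rec X. b.a.(a.X\{a} + a.a.0))\{a} + a.a.0) has moves ··a··> n2
  n2 = a.(rec X. b.a.(a.X\{a} + a.a.0))\{a} + a.a.0 has moves ··a··> n3, ··a··> n4
  n3 = (rec X. b.a.(a.X\{a} + a.a.0))\{a} has moves ··b··> n5
  n4 = a.0 has moves ··a··> n6
  n5 = (a.(a.(rec X. b.a.(a.X\{a} + a.a.0))\{a} + a.a.0))\{a} has moves stopped
  n6 = 0 has moves stopped
Bisimilarity quotient blocks:
  B0 = {m0}
  B1 = {m1}
  B2 = {m2}
  B3 = {m4, n4}
  B4 = {m5, m6, n5, n6}
  B5 = {m3, n3}
  B6 = {n0}
  B7 = {n1}
  B8 = {n2}
m0 ∈ B0, n0 ∈ B6 → different blocks

NO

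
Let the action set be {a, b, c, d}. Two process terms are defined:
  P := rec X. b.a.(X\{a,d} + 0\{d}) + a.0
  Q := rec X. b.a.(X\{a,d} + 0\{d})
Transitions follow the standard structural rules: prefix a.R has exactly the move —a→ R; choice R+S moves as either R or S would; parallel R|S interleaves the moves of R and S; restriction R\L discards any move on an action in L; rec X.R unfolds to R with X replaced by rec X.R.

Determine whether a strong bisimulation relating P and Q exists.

Reachable graph of P (5 states):
  u0 = rec X. b.a.(X\{a,d} + 0\{d}) + a.0 | --a--▸ u1, --b--▸ u2
  u1 = 0 | deadlocked
  u2 = a.((rec X. b.a.(X\{a,d} + 0\{d}) + a.0)\{a,d} + 0\{d}) | --a--▸ u3
  u3 = (rec X. b.a.(X\{a,d} + 0\{d}) + a.0)\{a,d} + 0\{d} | --b--▸ u4
  u4 = (a.((rec X. b.a.(X\{a,d} + 0\{d}) + a.0)\{a,d} + 0\{d}))\{a,d} | deadlocked
Reachable graph of Q (4 states):
  v0 = rec X. b.a.(X\{a,d} + 0\{d}) | --b--▸ v1
  v1 = a.((rec X. b.a.(X\{a,d} + 0\{d}))\{a,d} + 0\{d}) | --a--▸ v2
  v2 = (rec X. b.a.(X\{a,d} + 0\{d}))\{a,d} + 0\{d} | --b--▸ v3
  v3 = (a.((rec X. b.a.(X\{a,d} + 0\{d}))\{a,d} + 0\{d}))\{a,d} | deadlocked
Coarsest stable partition (strong bisimilarity classes):
  B0 = {u0}
  B1 = {u1, u4, v3}
  B2 = {u2, v1}
  B3 = {u3, v2}
  B4 = {v0}
u0 ∈ B0, v0 ∈ B4 → different blocks

not bisimilar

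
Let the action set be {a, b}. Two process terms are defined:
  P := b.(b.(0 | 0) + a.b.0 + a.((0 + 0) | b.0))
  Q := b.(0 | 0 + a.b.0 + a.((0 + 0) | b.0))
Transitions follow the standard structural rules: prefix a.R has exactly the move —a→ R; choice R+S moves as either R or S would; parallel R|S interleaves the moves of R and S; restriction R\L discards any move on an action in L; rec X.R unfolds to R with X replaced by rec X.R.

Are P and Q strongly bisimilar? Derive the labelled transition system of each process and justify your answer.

Reachable graph of P (7 states):
  p0 = b.(b.(0 | 0) + a.b.0 + a.((0 + 0) | b.0)) → -b-> p1
  p1 = b.(0 | 0) + a.b.0 + a.((0 + 0) | b.0) → -a-> p2, -a-> p3, -b-> p4
  p2 = (0 + 0) | b.0 → -b-> p5
  p3 = b.0 → -b-> p6
  p4 = 0 | 0 → stopped
  p5 = (0 + 0) | 0 → stopped
  p6 = 0 → stopped
Reachable graph of Q (6 states):
  q0 = b.(0 | 0 + a.b.0 + a.((0 + 0) | b.0)) → -b-> q1
  q1 = 0 | 0 + a.b.0 + a.((0 + 0) | b.0) → -a-> q2, -a-> q3
  q2 = (0 + 0) | b.0 → -b-> q4
  q3 = b.0 → -b-> q5
  q4 = (0 + 0) | 0 → stopped
  q5 = 0 → stopped
Coarsest stable partition (strong bisimilarity classes):
  B0 = {p0}
  B1 = {p1}
  B2 = {p2, p3, q2, q3}
  B3 = {p4, p5, p6, q4, q5}
  B4 = {q0}
  B5 = {q1}
p0 ∈ B0, q0 ∈ B4 → different blocks

NO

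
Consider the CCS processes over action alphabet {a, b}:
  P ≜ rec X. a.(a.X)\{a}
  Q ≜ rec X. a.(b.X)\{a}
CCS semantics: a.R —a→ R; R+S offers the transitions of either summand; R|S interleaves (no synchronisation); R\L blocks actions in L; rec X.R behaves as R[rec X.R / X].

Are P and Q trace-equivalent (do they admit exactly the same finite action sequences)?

traces(P) ≠ traces(Q) — witness ⟨ab⟩

Reachable graph of P (2 states):
  p0 = rec X. a.(a.X)\{a} | —a→ p1
  p1 = (a.(rec X. a.(a.X)\{a}))\{a} | stopped
Reachable graph of Q (3 states):
  q0 = rec X. a.(b.X)\{a} | —a→ q1
  q1 = (b.(rec X. a.(b.X)\{a}))\{a} | —b→ q2
  q2 = (rec X. a.(b.X)\{a})\{a} | stopped
Executing ab from Q (initial set {q0}):
  step 1 (a): {q1}
  step 2 (b): {q2}
  — Q admits the full trace.
Executing ab from P (initial set {p0}):
  step 1 (a): {p1}
  step 2 (b): ∅  — P cannot continue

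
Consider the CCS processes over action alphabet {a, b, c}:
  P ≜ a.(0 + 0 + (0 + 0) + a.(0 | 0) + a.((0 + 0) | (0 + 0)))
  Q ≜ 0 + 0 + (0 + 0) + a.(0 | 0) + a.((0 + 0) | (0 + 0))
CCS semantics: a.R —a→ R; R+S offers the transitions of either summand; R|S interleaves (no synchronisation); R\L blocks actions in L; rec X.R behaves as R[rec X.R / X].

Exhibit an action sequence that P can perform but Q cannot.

Reachable graph of P (4 states):
  p0 = a.(0 + 0 + (0 + 0) + a.(0 | 0) + a.((0 + 0) | (0 + 0))) | -a-> p1
  p1 = 0 + 0 + (0 + 0) + a.(0 | 0) + a.((0 + 0) | (0 + 0)) | -a-> p2, -a-> p3
  p2 = (0 + 0) | (0 + 0) | ·
  p3 = 0 | 0 | ·
Reachable graph of Q (3 states):
  q0 = 0 + 0 + (0 + 0) + a.(0 | 0) + a.((0 + 0) | (0 + 0)) | -a-> q1, -a-> q2
  q1 = (0 + 0) | (0 + 0) | ·
  q2 = 0 | 0 | ·
Executing aa from P (initial set {p0}):
  [1] a ⇒ {p1}
  [2] a ⇒ {p2, p3}
  ✓ P
Executing aa from Q (initial set {q0}):
  [1] a ⇒ {q1, q2}
  [2] a ⇒ ∅  — Q cannot continue

aa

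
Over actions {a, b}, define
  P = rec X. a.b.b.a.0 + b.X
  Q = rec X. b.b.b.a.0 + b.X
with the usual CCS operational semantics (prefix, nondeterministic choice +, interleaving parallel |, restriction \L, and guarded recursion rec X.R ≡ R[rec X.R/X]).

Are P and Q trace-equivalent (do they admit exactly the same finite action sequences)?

P's transition system — 5 states:
  u0 = rec X. a.b.b.a.0 + b.X | —a→ u1, —b→ u0
  u1 = b.b.a.0 | —b→ u2
  u2 = b.a.0 | —b→ u3
  u3 = a.0 | —a→ u4
  u4 = 0 | stopped
Q's transition system — 5 states:
  v0 = rec X. b.b.b.a.0 + b.X | —b→ v0, —b→ v1
  v1 = b.b.a.0 | —b→ v2
  v2 = b.a.0 | —b→ v3
  v3 = a.0 | —a→ v4
  v4 = 0 | stopped
Trace ⟨a⟩ through P, begin at {u0}:
  step 1 (a): {u1}
  — P admits the full trace.
Trace ⟨a⟩ through Q, begin at {v0}:
  step 1 (a): ∅  — Q cannot continue

traces(P) ≠ traces(Q) — witness ⟨a⟩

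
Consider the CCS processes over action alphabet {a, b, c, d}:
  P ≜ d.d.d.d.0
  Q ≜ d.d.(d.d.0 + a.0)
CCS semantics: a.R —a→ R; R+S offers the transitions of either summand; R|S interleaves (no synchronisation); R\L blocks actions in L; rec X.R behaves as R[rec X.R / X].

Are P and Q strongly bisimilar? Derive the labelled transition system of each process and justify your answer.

Reachable graph of P (5 states):
  u0 = d.d.d.d.0 → =d=> u1
  u1 = d.d.d.0 → =d=> u2
  u2 = d.d.0 → =d=> u3
  u3 = d.0 → =d=> u4
  u4 = 0 → ·
Reachable graph of Q (5 states):
  v0 = d.d.(d.d.0 + a.0) → =d=> v1
  v1 = d.(d.d.0 + a.0) → =d=> v2
  v2 = d.d.0 + a.0 → =a=> v3, =d=> v4
  v3 = 0 → ·
  v4 = d.0 → =d=> v3
Coarsest stable partition (strong bisimilarity classes):
  B0 = {u0}
  B1 = {u1}
  B2 = {u2}
  B3 = {u3, v4}
  B4 = {u4, v3}
  B5 = {v0}
  B6 = {v1}
  B7 = {v2}
u0 ∈ B0, v0 ∈ B5 → different blocks

not bisimilar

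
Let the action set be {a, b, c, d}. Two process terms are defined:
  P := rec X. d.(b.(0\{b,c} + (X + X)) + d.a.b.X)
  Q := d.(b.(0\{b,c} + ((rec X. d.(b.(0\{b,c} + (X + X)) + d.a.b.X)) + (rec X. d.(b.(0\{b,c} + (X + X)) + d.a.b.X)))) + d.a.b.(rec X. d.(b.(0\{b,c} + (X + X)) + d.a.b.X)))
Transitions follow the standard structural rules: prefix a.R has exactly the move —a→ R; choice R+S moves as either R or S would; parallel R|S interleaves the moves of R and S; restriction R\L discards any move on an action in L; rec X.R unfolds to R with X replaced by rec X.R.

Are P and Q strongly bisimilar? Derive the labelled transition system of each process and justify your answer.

YES

LTS(P): 5 reachable states
  s0 = rec X. d.(b.(0\{b,c} + (X + X)) + d.a.b.X) → =d=> s1
  s1 = b.(0\{b,c} + ((rec X. d.(b.(0\{b,c} + (X + X)) + d.a.b.X)) + (rec X. d.(b.(0\{b,c} + (X + X)) + d.a.b.X)))) + d.a.b.(rec X. d.(b.(0\{b,c} + (X + X)) + d.a.b.X)) → =b=> s2, =d=> s3
  s2 = 0\{b,c} + ((rec X. d.(b.(0\{b,c} + (X + X)) + d.a.b.X)) + (rec X. d.(b.(0\{b,c} + (X + X)) + d.a.b.X))) → =d=> s1
  s3 = a.b.(rec X. d.(b.(0\{b,c} + (X + X)) + d.a.b.X)) → =a=> s4
  s4 = b.(rec X. d.(b.(0\{b,c} + (X + X)) + d.a.b.X)) → =b=> s0
LTS(Q): 6 reachable states
  t0 = d.(b.(0\{b,c} + ((rec X. d.(b.(0\{b,c} + (X + X)) + d.a.b.X)) + (rec X. d.(b.(0\{b,c} + (X + X)) + d.a.b.X)))) + d.a.b.(rec X. d.(b.(0\{b,c} + (X + X)) + d.a.b.X))) → =d=> t1
  t1 = b.(0\{b,c} + ((rec X. d.(b.(0\{b,c} + (X + X)) + d.a.b.X)) + (rec X. d.(b.(0\{b,c} + (X + X)) + d.a.b.X)))) + d.a.b.(rec X. d.(b.(0\{b,c} + (X + X)) + d.a.b.X)) → =b=> t2, =d=> t3
  t2 = 0\{b,c} + ((rec X. d.(b.(0\{b,c} + (X + X)) + d.a.b.X)) + (rec X. d.(b.(0\{b,c} + (X + X)) + d.a.b.X))) → =d=> t1
  t3 = a.b.(rec X. d.(b.(0\{b,c} + (X + X)) + d.a.b.X)) → =a=> t4
  t4 = b.(rec X. d.(b.(0\{b,c} + (X + X)) + d.a.b.X)) → =b=> t5
  t5 = rec X. d.(b.(0\{b,c} + (X + X)) + d.a.b.X) → =d=> t1
Coarsest stable partition (strong bisimilarity classes):
  B0 = {s0, s2, t0, t2, t5}
  B1 = {s1, t1}
  B2 = {s3, t3}
  B3 = {s4, t4}
s0 ∈ B0, t0 ∈ B0 → same block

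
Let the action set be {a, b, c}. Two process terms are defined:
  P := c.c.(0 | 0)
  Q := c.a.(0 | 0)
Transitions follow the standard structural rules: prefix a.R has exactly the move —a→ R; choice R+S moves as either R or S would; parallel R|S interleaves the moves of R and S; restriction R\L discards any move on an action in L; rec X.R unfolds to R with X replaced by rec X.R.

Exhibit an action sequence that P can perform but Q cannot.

cc

Reachable graph of P (3 states):
  u0 = c.c.(0 | 0) ⊢ —c→ u1
  u1 = c.(0 | 0) ⊢ —c→ u2
  u2 = 0 | 0 ⊢ stopped
Reachable graph of Q (3 states):
  v0 = c.a.(0 | 0) ⊢ —c→ v1
  v1 = a.(0 | 0) ⊢ —a→ v2
  v2 = 0 | 0 ⊢ stopped
Trace ⟨cc⟩ through P, begin at {u0}:
  after c @ step 1: {u1}
  after c @ step 2: {u2}
  ✓ P
Trace ⟨cc⟩ through Q, begin at {v0}:
  after c @ step 1: {v1}
  after c @ step 2: ∅  — Q cannot continue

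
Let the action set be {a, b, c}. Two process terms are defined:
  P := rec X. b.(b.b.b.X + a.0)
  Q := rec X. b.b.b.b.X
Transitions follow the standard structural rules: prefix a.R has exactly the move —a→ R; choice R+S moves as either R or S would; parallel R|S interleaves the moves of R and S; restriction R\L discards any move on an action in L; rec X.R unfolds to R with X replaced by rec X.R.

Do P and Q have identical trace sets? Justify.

NO — witness ⟨ba⟩

P's transition system — 5 states:
  s0 = rec X. b.(b.b.b.X + a.0) | ··b··> s1
  s1 = b.b.b.(rec X. b.(b.b.b.X + a.0)) + a.0 | ··a··> s2, ··b··> s3
  s2 = 0 | ·
  s3 = b.b.(rec X. b.(b.b.b.X + a.0)) | ··b··> s4
  s4 = b.(rec X. b.(b.b.b.X + a.0)) | ··b··> s0
Q's transition system — 4 states:
  t0 = rec X. b.b.b.b.X | ··b··> t1
  t1 = b.b.b.(rec X. b.b.b.b.X) | ··b··> t2
  t2 = b.b.(rec X. b.b.b.b.X) | ··b··> t3
  t3 = b.(rec X. b.b.b.b.X) | ··b··> t0
Run σ = ⟨ba⟩ on P: start {s0}
  after b @ step 1: {s1}
  after a @ step 2: {s2}
  ✓ P
Run σ = ⟨ba⟩ on Q: start {t0}
  after b @ step 1: {t1}
  after a @ step 2: ∅  — Q cannot continue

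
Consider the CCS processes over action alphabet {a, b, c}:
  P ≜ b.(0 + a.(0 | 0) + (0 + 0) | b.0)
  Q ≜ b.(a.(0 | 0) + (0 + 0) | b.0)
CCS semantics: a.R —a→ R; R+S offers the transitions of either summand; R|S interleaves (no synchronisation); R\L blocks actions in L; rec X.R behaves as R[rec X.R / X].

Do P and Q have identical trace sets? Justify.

YES

LTS(P): 4 reachable states
  m0 = b.(0 + a.(0 | 0) + (0 + 0) | b.0) :: --b--▸ m1
  m1 = 0 + a.(0 | 0) + (0 + 0) | b.0 :: --a--▸ m2, --b--▸ m3
  m2 = 0 | 0 :: deadlocked
  m3 = (0 + 0) | 0 :: deadlocked
LTS(Q): 4 reachable states
  n0 = b.(a.(0 | 0) + (0 + 0) | b.0) :: --b--▸ n1
  n1 = a.(0 | 0) + (0 + 0) | b.0 :: --a--▸ n2, --b--▸ n3
  n2 = 0 | 0 :: deadlocked
  n3 = (0 + 0) | 0 :: deadlocked
Bisimilarity quotient blocks:
  B0 = {m0, n0}
  B1 = {m1, n1}
  B2 = {m2, m3, n2, n3}
m0 ∈ B0, n0 ∈ B0 → same block
Bisimilar ⇒ trace-equivalent.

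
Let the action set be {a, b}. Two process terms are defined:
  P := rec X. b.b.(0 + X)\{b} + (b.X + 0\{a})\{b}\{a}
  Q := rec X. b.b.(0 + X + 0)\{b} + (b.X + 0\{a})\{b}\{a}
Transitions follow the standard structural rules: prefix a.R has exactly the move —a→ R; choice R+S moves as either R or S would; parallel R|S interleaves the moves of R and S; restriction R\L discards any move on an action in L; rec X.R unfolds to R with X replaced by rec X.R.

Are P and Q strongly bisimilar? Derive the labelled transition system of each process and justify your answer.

YES

P's transition system — 3 states:
  s0 = rec X. b.b.(0 + X)\{b} + (b.X + 0\{a})\{b}\{a} :: ··b··> s1
  s1 = b.(0 + (rec X. b.b.(0 + X)\{b} + (b.X + 0\{a})\{b}\{a}))\{b} :: ··b··> s2
  s2 = (0 + (rec X. b.b.(0 + X)\{b} + (b.X + 0\{a})\{b}\{a}))\{b} :: deadlocked
Q's transition system — 3 states:
  t0 = rec X. b.b.(0 + X + 0)\{b} + (b.X + 0\{a})\{b}\{a} :: ··b··> t1
  t1 = b.(0 + (rec X. b.b.(0 + X + 0)\{b} + (b.X + 0\{a})\{b}\{a}) + 0)\{b} :: ··b··> t2
  t2 = (0 + (rec X. b.b.(0 + X + 0)\{b} + (b.X + 0\{a})\{b}\{a}) + 0)\{b} :: deadlocked
Bisimilarity quotient blocks:
  B0 = {s0, t0}
  B1 = {s1, t1}
  B2 = {s2, t2}
s0 ∈ B0, t0 ∈ B0 → same block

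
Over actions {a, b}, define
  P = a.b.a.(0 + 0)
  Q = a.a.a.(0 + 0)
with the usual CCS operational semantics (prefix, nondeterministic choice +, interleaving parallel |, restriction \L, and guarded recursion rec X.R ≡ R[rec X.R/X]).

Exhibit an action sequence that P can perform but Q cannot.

ab

LTS(P): 4 reachable states
  p0 = a.b.a.(0 + 0) → =a=> p1
  p1 = b.a.(0 + 0) → =b=> p2
  p2 = a.(0 + 0) → =a=> p3
  p3 = 0 + 0 → ∅
LTS(Q): 4 reachable states
  q0 = a.a.a.(0 + 0) → =a=> q1
  q1 = a.a.(0 + 0) → =a=> q2
  q2 = a.(0 + 0) → =a=> q3
  q3 = 0 + 0 → ∅
Trace ⟨ab⟩ through P, begin at {p0}:
  [1] a ⇒ {p1}
  [2] b ⇒ {p2}
  ✓ P
Trace ⟨ab⟩ through Q, begin at {q0}:
  [1] a ⇒ {q1}
  [2] b ⇒ ∅  — Q cannot continue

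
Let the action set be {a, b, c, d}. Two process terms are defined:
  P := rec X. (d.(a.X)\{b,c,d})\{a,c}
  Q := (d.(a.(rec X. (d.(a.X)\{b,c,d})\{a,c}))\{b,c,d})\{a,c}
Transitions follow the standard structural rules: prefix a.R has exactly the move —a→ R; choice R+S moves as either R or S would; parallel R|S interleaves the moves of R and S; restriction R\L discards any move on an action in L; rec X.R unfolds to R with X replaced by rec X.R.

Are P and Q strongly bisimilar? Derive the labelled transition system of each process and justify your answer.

LTS(P): 2 reachable states
  m0 = rec X. (d.(a.X)\{b,c,d})\{a,c} :: ··d··> m1
  m1 = (a.(rec X. (d.(a.X)\{b,c,d})\{a,c}))\{b,c,d}\{a,c} :: deadlocked
LTS(Q): 2 reachable states
  n0 = (d.(a.(rec X. (d.(a.X)\{b,c,d})\{a,c}))\{b,c,d})\{a,c} :: ··d··> n1
  n1 = (a.(rec X. (d.(a.X)\{b,c,d})\{a,c}))\{b,c,d}\{a,c} :: deadlocked
Bisimilarity quotient blocks:
  B0 = {m0, n0}
  B1 = {m1, n1}
m0 ∈ B0, n0 ∈ B0 → same block

P ~ Q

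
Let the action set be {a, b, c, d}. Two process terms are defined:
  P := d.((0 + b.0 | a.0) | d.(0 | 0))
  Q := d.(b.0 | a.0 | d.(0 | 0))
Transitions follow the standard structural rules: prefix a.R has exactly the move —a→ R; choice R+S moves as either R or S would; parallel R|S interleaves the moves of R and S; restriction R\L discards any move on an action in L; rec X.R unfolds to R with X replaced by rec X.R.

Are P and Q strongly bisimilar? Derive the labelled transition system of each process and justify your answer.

P ~ Q

LTS(P): 9 reachable states
  s0 = d.((0 + b.0 | a.0) | d.(0 | 0)) | --d--▸ s1
  s1 = (0 + b.0 | a.0) | d.(0 | 0) | --a--▸ s2, --b--▸ s3, --d--▸ s4
  s2 = b.0 | 0 | d.(0 | 0) | --b--▸ s5, --d--▸ s6
  s3 = 0 | a.0 | d.(0 | 0) | --a--▸ s5, --d--▸ s7
  s4 = (0 + b.0 | a.0) | (0 | 0) | --a--▸ s6, --b--▸ s7
  s5 = 0 | 0 | d.(0 | 0) | --d--▸ s8
  s6 = b.0 | 0 | (0 | 0) | --b--▸ s8
  s7 = 0 | a.0 | (0 | 0) | --a--▸ s8
  s8 = 0 | 0 | (0 | 0) | deadlocked
LTS(Q): 9 reachable states
  t0 = d.(b.0 | a.0 | d.(0 | 0)) | --d--▸ t1
  t1 = b.0 | a.0 | d.(0 | 0) | --a--▸ t2, --b--▸ t3, --d--▸ t4
  t2 = b.0 | 0 | d.(0 | 0) | --b--▸ t5, --d--▸ t6
  t3 = 0 | a.0 | d.(0 | 0) | --a--▸ t5, --d--▸ t7
  t4 = b.0 | a.0 | (0 | 0) | --a--▸ t6, --b--▸ t7
  t5 = 0 | 0 | d.(0 | 0) | --d--▸ t8
  t6 = b.0 | 0 | (0 | 0) | --b--▸ t8
  t7 = 0 | a.0 | (0 | 0) | --a--▸ t8
  t8 = 0 | 0 | (0 | 0) | deadlocked
Coarsest stable partition (strong bisimilarity classes):
  B0 = {s0, t0}
  B1 = {s1, t1}
  B2 = {s3, t3}
  B3 = {s5, t5}
  B4 = {s8, t8}
  B5 = {s7, t7}
  B6 = {s2, t2}
  B7 = {s6, t6}
  B8 = {s4, t4}
s0 ∈ B0, t0 ∈ B0 → same block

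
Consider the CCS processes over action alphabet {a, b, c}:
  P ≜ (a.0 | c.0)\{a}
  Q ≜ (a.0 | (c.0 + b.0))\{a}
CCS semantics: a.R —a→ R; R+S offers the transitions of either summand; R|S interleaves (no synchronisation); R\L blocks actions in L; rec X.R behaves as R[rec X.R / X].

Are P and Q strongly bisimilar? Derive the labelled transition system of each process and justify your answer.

LTS(P): 2 reachable states
  m0 = (a.0 | c.0)\{a} ⊢ -c-> m1
  m1 = (a.0 | 0)\{a} ⊢ ∅
LTS(Q): 2 reachable states
  n0 = (a.0 | (c.0 + b.0))\{a} ⊢ -b-> n1, -c-> n1
  n1 = (a.0 | 0)\{a} ⊢ ∅
Coarsest stable partition (strong bisimilarity classes):
  B0 = {m0}
  B1 = {m1, n1}
  B2 = {n0}
m0 ∈ B0, n0 ∈ B2 → different blocks

P ≁ Q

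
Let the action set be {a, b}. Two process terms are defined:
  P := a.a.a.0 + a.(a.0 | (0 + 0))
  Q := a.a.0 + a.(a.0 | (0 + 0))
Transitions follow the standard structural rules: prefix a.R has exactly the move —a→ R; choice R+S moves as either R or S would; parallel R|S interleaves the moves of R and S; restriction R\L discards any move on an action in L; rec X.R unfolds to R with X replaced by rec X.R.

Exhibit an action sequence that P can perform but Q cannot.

aaa

Reachable graph of P (6 states):
  s0 = a.a.a.0 + a.(a.0 | (0 + 0)) :: —a→ s1, —a→ s2
  s1 = a.0 | (0 + 0) :: —a→ s3
  s2 = a.a.0 :: —a→ s4
  s3 = 0 | (0 + 0) :: (no moves)
  s4 = a.0 :: —a→ s5
  s5 = 0 :: (no moves)
Reachable graph of Q (5 states):
  t0 = a.a.0 + a.(a.0 | (0 + 0)) :: —a→ t1, —a→ t2
  t1 = a.0 :: —a→ t3
  t2 = a.0 | (0 + 0) :: —a→ t4
  t3 = 0 :: (no moves)
  t4 = 0 | (0 + 0) :: (no moves)
Run σ = ⟨aaa⟩ on P: start {s0}
  [1] a ⇒ {s1, s2}
  [2] a ⇒ {s3, s4}
  [3] a ⇒ {s5}
  P completes σ.
Run σ = ⟨aaa⟩ on Q: start {t0}
  [1] a ⇒ {t1, t2}
  [2] a ⇒ {t3, t4}
  [3] a ⇒ no successor for Q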